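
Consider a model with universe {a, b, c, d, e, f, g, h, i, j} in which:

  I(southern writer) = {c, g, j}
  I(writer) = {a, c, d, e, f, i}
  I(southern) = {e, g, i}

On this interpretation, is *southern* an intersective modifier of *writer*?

⟦southern⟧ ∩ ⟦writer⟧ = {e, g, i} ∩ {a, c, d, e, f, i} = {e, i}
Observed ⟦southern writer⟧ = {c, g, j}.
These differ, so the modifier is not intersective in this model.

no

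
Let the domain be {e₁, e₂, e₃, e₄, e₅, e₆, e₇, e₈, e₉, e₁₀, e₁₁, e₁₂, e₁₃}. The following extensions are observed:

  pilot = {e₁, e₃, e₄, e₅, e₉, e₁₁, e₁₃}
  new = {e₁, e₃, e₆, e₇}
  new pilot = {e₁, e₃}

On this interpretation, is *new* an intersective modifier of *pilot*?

yes

⟦new⟧ ∩ ⟦pilot⟧ = {e₁, e₃, e₆, e₇} ∩ {e₁, e₃, e₄, e₅, e₉, e₁₁, e₁₃} = {e₁, e₃}
Observed ⟦new pilot⟧ = {e₁, e₃}.
These coincide, so the modifier is intersective here.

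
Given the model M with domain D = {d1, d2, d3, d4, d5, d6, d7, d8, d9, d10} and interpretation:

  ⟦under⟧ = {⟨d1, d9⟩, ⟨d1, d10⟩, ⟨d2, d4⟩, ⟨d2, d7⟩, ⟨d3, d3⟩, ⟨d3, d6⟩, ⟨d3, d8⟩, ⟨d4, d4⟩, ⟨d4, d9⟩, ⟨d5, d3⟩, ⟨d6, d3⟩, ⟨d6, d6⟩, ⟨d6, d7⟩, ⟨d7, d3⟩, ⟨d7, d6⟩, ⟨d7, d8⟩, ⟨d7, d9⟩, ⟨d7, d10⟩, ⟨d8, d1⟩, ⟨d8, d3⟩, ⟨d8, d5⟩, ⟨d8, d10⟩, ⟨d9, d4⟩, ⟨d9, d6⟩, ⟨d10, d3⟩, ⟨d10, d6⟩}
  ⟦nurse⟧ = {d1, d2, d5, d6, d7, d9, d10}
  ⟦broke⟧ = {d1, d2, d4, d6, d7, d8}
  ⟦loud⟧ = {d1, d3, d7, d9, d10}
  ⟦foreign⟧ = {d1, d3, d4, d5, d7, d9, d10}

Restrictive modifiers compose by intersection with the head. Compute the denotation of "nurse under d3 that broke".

⟦under d3⟧ = {x : ⟨x, d3⟩ ∈ ⟦under⟧} = {d3, d5, d6, d7, d8, d10}
⟦that broke⟧ = ⟦broke⟧ = {d1, d2, d4, d6, d7, d8}
⟦nurse⟧ = {d1, d2, d5, d6, d7, d9, d10}
… ∩ ⟦under d3⟧ = {d1, d2, d5, d6, d7, d9, d10} ∩ {d3, d5, d6, d7, d8, d10} = {d5, d6, d7, d10}
… ∩ ⟦that broke⟧ = {d5, d6, d7, d10} ∩ {d1, d2, d4, d6, d7, d8} = {d6, d7}
So ⟦nurse under d3 that broke⟧ = {d6, d7}.

{d6, d7}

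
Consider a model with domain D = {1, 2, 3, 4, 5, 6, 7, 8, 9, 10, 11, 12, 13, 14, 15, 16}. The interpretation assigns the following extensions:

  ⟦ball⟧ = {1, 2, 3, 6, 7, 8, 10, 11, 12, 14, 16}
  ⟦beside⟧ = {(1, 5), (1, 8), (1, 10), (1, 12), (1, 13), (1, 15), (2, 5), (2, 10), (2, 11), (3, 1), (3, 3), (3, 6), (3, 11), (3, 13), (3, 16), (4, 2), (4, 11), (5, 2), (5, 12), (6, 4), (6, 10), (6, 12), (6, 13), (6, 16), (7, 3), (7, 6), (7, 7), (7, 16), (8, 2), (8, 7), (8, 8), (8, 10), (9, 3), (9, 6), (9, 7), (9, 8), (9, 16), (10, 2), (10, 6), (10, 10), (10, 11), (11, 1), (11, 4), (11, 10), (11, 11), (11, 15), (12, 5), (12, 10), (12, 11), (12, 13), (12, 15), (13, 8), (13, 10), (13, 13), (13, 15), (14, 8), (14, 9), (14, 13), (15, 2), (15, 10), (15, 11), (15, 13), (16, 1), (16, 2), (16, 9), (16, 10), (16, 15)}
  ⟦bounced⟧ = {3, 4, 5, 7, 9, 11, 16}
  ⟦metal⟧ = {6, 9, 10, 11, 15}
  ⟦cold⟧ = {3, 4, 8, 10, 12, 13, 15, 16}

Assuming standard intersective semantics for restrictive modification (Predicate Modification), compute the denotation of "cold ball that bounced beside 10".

{16}

⟦that bounced⟧ = ⟦bounced⟧ = {3, 4, 5, 7, 9, 11, 16}
⟦beside 10⟧ = {x : ⟨x, 10⟩ ∈ ⟦beside⟧} = {1, 2, 6, 8, 10, 11, 12, 13, 15, 16}
⟦ball⟧ = {1, 2, 3, 6, 7, 8, 10, 11, 12, 14, 16}
… ∩ ⟦that bounced⟧ = {1, 2, 3, 6, 7, 8, 10, 11, 12, 14, 16} ∩ {3, 4, 5, 7, 9, 11, 16} = {3, 7, 11, 16}
… ∩ ⟦beside 10⟧ = {3, 7, 11, 16} ∩ {1, 2, 6, 8, 10, 11, 12, 13, 15, 16} = {11, 16}
… ∩ ⟦cold⟧ = {11, 16} ∩ {3, 4, 8, 10, 12, 13, 15, 16} = {16}
So ⟦cold ball that bounced beside 10⟧ = {16}.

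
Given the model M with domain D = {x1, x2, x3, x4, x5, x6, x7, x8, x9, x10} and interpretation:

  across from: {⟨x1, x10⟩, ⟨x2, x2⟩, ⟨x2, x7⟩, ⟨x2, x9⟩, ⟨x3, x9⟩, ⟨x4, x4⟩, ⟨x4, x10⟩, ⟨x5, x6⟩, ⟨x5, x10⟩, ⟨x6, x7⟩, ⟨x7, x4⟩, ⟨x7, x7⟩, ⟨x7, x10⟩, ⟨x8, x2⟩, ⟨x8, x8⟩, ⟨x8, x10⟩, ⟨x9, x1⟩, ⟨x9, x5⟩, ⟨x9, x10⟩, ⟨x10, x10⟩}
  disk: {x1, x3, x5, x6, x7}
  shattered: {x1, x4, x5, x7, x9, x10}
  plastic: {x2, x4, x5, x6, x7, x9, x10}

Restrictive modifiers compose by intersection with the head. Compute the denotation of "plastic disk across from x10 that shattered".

⟦across from x10⟧ = {x : ⟨x, x10⟩ ∈ ⟦across from⟧} = {x1, x4, x5, x7, x8, x9, x10}
⟦that shattered⟧ = ⟦shattered⟧ = {x1, x4, x5, x7, x9, x10}
⟦disk⟧ = {x1, x3, x5, x6, x7}
… ∩ ⟦across from x10⟧ = {x1, x3, x5, x6, x7} ∩ {x1, x4, x5, x7, x8, x9, x10} = {x1, x5, x7}
… ∩ ⟦that shattered⟧ = {x1, x5, x7} ∩ {x1, x4, x5, x7, x9, x10} = {x1, x5, x7}
… ∩ ⟦plastic⟧ = {x1, x5, x7} ∩ {x2, x4, x5, x6, x7, x9, x10} = {x5, x7}
So ⟦plastic disk across from x10 that shattered⟧ = {x5, x7}.

{x5, x7}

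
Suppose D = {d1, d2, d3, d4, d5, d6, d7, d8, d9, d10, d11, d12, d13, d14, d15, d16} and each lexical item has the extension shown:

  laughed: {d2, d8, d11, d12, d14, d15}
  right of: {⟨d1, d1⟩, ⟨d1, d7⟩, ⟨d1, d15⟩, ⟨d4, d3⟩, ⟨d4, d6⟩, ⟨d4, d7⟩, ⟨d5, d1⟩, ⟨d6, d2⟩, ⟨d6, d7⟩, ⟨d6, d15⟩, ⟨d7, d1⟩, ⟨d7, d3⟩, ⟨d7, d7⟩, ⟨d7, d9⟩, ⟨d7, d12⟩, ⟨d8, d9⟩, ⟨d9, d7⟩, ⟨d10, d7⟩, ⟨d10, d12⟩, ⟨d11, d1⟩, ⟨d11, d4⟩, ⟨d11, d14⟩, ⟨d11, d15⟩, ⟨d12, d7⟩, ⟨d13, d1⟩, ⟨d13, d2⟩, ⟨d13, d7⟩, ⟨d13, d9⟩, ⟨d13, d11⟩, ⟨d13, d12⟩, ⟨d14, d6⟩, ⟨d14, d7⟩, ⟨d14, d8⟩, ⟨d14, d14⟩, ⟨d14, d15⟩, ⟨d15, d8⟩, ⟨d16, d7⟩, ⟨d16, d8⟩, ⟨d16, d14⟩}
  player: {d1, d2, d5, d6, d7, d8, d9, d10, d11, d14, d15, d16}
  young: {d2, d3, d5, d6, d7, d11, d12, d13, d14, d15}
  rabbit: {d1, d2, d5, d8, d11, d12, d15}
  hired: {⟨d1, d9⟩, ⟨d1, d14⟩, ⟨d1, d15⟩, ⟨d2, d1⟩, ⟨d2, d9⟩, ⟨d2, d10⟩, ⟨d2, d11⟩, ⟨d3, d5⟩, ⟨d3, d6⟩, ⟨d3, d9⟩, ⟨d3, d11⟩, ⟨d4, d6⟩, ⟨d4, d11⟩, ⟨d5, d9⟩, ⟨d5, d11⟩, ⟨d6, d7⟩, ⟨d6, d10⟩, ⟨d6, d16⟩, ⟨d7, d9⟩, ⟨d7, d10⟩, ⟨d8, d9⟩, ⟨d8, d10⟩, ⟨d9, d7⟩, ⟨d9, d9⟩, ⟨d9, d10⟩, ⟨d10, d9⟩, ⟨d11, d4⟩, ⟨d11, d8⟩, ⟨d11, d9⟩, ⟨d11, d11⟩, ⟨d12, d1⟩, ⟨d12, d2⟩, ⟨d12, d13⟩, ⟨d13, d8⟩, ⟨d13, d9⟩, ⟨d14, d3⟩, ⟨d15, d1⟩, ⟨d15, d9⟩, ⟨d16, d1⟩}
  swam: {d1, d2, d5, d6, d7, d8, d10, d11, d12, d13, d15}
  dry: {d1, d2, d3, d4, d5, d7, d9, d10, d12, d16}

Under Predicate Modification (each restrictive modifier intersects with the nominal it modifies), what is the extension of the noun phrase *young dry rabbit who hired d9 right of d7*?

⟦who hired d9⟧ = {x : ⟨x, d9⟩ ∈ ⟦hired⟧} = {d1, d2, d3, d5, d7, d8, d9, d10, d11, d13, d15}
⟦right of d7⟧ = {x : ⟨x, d7⟩ ∈ ⟦right of⟧} = {d1, d4, d6, d7, d9, d10, d12, d13, d14, d16}
⟦rabbit⟧ = {d1, d2, d5, d8, d11, d12, d15}
… ∩ ⟦who hired d9⟧ = {d1, d2, d5, d8, d11, d12, d15} ∩ {d1, d2, d3, d5, d7, d8, d9, d10, d11, d13, d15} = {d1, d2, d5, d8, d11, d15}
… ∩ ⟦right of d7⟧ = {d1, d2, d5, d8, d11, d15} ∩ {d1, d4, d6, d7, d9, d10, d12, d13, d14, d16} = {d1}
… ∩ ⟦young⟧ = {d1} ∩ {d2, d3, d5, d6, d7, d11, d12, d13, d14, d15} = ∅
… ∩ ⟦dry⟧ = ∅ ∩ {d1, d2, d3, d4, d5, d7, d9, d10, d12, d16} = ∅
So ⟦young dry rabbit who hired d9 right of d7⟧ = ∅.

∅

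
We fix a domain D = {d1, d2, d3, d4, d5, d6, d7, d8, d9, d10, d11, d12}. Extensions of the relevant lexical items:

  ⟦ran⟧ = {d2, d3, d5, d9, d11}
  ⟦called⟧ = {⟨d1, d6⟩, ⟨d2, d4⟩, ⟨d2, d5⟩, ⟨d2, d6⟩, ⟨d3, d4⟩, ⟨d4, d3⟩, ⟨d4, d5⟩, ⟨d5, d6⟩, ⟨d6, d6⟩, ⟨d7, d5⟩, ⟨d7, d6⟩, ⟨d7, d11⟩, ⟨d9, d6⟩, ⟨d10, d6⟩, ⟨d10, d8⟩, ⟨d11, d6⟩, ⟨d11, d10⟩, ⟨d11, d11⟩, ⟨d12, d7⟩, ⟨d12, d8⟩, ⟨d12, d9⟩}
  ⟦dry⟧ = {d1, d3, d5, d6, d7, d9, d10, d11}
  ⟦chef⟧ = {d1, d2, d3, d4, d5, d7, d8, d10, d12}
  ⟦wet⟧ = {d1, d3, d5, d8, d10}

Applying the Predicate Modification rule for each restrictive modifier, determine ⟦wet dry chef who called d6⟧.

⟦who called d6⟧ = {x : ⟨x, d6⟩ ∈ ⟦called⟧} = {d1, d2, d5, d6, d7, d9, d10, d11}
⟦chef⟧ = {d1, d2, d3, d4, d5, d7, d8, d10, d12}
… ∩ ⟦who called d6⟧ = {d1, d2, d3, d4, d5, d7, d8, d10, d12} ∩ {d1, d2, d5, d6, d7, d9, d10, d11} = {d1, d2, d5, d7, d10}
… ∩ ⟦wet⟧ = {d1, d2, d5, d7, d10} ∩ {d1, d3, d5, d8, d10} = {d1, d5, d10}
… ∩ ⟦dry⟧ = {d1, d5, d10} ∩ {d1, d3, d5, d6, d7, d9, d10, d11} = {d1, d5, d10}
So ⟦wet dry chef who called d6⟧ = {d1, d5, d10}.

{d1, d5, d10}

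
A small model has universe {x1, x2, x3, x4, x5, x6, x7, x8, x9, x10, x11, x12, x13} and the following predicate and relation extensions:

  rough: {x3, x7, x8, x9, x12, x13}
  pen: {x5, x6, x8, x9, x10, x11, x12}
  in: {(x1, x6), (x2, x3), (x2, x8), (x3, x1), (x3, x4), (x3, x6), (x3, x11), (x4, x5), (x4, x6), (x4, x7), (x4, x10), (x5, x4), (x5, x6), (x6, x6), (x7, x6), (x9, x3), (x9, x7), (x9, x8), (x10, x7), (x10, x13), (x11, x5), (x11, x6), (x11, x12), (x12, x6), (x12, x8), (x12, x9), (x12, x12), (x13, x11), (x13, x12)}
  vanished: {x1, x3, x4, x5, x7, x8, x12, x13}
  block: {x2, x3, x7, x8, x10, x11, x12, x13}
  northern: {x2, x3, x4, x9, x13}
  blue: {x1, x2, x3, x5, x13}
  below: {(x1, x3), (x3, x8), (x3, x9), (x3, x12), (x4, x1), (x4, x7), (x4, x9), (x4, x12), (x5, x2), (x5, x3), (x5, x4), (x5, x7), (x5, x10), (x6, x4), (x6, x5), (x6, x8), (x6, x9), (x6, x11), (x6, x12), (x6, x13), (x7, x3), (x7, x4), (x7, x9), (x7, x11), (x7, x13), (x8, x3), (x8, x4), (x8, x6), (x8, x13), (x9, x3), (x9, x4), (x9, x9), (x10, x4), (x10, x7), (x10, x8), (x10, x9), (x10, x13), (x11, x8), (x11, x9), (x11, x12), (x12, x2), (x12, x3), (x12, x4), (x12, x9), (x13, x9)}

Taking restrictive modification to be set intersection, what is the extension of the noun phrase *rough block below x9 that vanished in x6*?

⟦below x9⟧ = {x : ⟨x, x9⟩ ∈ ⟦below⟧} = {x3, x4, x6, x7, x9, x10, x11, x12, x13}
⟦that vanished⟧ = ⟦vanished⟧ = {x1, x3, x4, x5, x7, x8, x12, x13}
⟦in x6⟧ = {x : ⟨x, x6⟩ ∈ ⟦in⟧} = {x1, x3, x4, x5, x6, x7, x11, x12}
⟦block⟧ = {x2, x3, x7, x8, x10, x11, x12, x13}
… ∩ ⟦below x9⟧ = {x2, x3, x7, x8, x10, x11, x12, x13} ∩ {x3, x4, x6, x7, x9, x10, x11, x12, x13} = {x3, x7, x10, x11, x12, x13}
… ∩ ⟦that vanished⟧ = {x3, x7, x10, x11, x12, x13} ∩ {x1, x3, x4, x5, x7, x8, x12, x13} = {x3, x7, x12, x13}
… ∩ ⟦in x6⟧ = {x3, x7, x12, x13} ∩ {x1, x3, x4, x5, x6, x7, x11, x12} = {x3, x7, x12}
… ∩ ⟦rough⟧ = {x3, x7, x12} ∩ {x3, x7, x8, x9, x12, x13} = {x3, x7, x12}
So ⟦rough block below x9 that vanished in x6⟧ = {x3, x7, x12}.

{x3, x7, x12}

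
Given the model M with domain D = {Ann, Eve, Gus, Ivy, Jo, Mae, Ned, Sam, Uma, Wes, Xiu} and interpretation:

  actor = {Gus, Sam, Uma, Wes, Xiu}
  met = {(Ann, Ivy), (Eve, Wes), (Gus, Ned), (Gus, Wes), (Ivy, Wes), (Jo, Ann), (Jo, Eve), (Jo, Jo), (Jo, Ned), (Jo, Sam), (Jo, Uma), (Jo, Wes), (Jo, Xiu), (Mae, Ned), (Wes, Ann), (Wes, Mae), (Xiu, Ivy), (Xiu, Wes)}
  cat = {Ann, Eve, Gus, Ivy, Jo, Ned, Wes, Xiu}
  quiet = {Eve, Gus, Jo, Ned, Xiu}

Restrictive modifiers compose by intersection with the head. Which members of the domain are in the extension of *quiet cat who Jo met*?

{Eve, Jo, Ned, Xiu}

⟦who Jo met⟧ = {x : ⟨Jo, x⟩ ∈ ⟦met⟧} = {Ann, Eve, Jo, Ned, Sam, Uma, Wes, Xiu}
⟦cat⟧ = {Ann, Eve, Gus, Ivy, Jo, Ned, Wes, Xiu}
… ∩ ⟦who Jo met⟧ = {Ann, Eve, Gus, Ivy, Jo, Ned, Wes, Xiu} ∩ {Ann, Eve, Jo, Ned, Sam, Uma, Wes, Xiu} = {Ann, Eve, Jo, Ned, Wes, Xiu}
… ∩ ⟦quiet⟧ = {Ann, Eve, Jo, Ned, Wes, Xiu} ∩ {Eve, Gus, Jo, Ned, Xiu} = {Eve, Jo, Ned, Xiu}
So ⟦quiet cat who Jo met⟧ = {Eve, Jo, Ned, Xiu}.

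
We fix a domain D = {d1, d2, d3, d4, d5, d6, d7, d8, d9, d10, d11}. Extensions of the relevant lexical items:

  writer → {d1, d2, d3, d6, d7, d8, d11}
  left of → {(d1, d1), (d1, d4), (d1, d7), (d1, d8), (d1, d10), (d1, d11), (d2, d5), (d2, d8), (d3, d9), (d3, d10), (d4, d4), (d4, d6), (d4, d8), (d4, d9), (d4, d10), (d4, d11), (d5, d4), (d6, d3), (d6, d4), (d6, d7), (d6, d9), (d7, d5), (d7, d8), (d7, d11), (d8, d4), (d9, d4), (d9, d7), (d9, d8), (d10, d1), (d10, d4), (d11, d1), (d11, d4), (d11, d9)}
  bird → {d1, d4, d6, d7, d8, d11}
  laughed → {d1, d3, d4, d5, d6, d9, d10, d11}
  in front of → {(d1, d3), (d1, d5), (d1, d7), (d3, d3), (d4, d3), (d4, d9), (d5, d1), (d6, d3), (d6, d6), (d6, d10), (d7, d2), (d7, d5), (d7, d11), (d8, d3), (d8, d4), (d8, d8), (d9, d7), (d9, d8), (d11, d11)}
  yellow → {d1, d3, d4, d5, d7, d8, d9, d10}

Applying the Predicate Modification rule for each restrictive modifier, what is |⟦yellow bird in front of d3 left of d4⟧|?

3

⟦in front of d3⟧ = {x : ⟨x, d3⟩ ∈ ⟦in front of⟧} = {d1, d3, d4, d6, d8}
⟦left of d4⟧ = {x : ⟨x, d4⟩ ∈ ⟦left of⟧} = {d1, d4, d5, d6, d8, d9, d10, d11}
⟦bird⟧ = {d1, d4, d6, d7, d8, d11}
… ∩ ⟦in front of d3⟧ = {d1, d4, d6, d7, d8, d11} ∩ {d1, d3, d4, d6, d8} = {d1, d4, d6, d8}
… ∩ ⟦left of d4⟧ = {d1, d4, d6, d8} ∩ {d1, d4, d5, d6, d8, d9, d10, d11} = {d1, d4, d6, d8}
… ∩ ⟦yellow⟧ = {d1, d4, d6, d8} ∩ {d1, d3, d4, d5, d7, d8, d9, d10} = {d1, d4, d8}
⟦yellow bird in front of d3 left of d4⟧ = {d1, d4, d8}, so the cardinality is 3.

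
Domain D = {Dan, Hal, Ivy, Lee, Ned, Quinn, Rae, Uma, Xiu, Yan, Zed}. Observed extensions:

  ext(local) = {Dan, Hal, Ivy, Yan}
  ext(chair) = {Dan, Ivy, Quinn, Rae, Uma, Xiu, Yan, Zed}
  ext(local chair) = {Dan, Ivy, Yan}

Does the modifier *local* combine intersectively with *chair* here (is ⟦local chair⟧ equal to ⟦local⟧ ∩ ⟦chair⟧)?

⟦local⟧ ∩ ⟦chair⟧ = {Dan, Hal, Ivy, Yan} ∩ {Dan, Ivy, Quinn, Rae, Uma, Xiu, Yan, Zed} = {Dan, Ivy, Yan}
Observed ⟦local chair⟧ = {Dan, Ivy, Yan}.
These coincide, so the modifier is intersective here.

yes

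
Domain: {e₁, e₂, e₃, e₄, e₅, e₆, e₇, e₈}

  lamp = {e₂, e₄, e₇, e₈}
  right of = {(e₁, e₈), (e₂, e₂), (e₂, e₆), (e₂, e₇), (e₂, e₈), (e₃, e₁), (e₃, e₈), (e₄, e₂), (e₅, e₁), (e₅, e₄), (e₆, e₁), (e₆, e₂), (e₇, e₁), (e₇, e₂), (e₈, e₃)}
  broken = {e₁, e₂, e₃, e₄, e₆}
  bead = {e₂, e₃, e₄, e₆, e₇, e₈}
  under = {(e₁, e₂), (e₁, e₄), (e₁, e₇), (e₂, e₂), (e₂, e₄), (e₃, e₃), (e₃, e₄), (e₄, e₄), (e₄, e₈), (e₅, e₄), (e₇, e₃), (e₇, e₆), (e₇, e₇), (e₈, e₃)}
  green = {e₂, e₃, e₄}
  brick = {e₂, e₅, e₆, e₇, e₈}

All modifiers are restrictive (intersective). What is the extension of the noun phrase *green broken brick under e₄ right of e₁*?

∅

⟦under e₄⟧ = {x : ⟨x, e₄⟩ ∈ ⟦under⟧} = {e₁, e₂, e₃, e₄, e₅}
⟦right of e₁⟧ = {x : ⟨x, e₁⟩ ∈ ⟦right of⟧} = {e₃, e₅, e₆, e₇}
⟦brick⟧ = {e₂, e₅, e₆, e₇, e₈}
… ∩ ⟦under e₄⟧ = {e₂, e₅, e₆, e₇, e₈} ∩ {e₁, e₂, e₃, e₄, e₅} = {e₂, e₅}
… ∩ ⟦right of e₁⟧ = {e₂, e₅} ∩ {e₃, e₅, e₆, e₇} = {e₅}
… ∩ ⟦green⟧ = {e₅} ∩ {e₂, e₃, e₄} = ∅
… ∩ ⟦broken⟧ = ∅ ∩ {e₁, e₂, e₃, e₄, e₆} = ∅
So ⟦green broken brick under e₄ right of e₁⟧ = ∅.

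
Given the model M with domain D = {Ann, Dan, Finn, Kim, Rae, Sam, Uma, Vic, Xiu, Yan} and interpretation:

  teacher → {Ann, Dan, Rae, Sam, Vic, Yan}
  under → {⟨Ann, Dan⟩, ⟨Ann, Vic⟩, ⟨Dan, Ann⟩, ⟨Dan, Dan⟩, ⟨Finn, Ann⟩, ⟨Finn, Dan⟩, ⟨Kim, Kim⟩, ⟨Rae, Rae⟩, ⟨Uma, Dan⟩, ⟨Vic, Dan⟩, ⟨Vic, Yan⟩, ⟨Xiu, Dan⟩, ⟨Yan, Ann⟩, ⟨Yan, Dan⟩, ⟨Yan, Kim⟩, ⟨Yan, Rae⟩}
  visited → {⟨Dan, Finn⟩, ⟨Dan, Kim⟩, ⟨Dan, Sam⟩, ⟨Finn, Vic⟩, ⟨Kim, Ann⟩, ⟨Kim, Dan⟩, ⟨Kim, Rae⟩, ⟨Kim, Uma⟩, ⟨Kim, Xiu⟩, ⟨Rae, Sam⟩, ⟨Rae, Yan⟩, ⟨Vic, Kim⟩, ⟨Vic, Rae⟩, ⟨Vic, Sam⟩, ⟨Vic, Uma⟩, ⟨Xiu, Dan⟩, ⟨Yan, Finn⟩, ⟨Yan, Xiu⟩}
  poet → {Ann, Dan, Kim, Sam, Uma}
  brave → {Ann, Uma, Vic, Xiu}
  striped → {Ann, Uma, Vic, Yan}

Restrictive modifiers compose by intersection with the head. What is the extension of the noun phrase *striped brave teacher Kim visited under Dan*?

⟦Kim visited⟧ = {x : ⟨Kim, x⟩ ∈ ⟦visited⟧} = {Ann, Dan, Rae, Uma, Xiu}
⟦under Dan⟧ = {x : ⟨x, Dan⟩ ∈ ⟦under⟧} = {Ann, Dan, Finn, Uma, Vic, Xiu, Yan}
⟦teacher⟧ = {Ann, Dan, Rae, Sam, Vic, Yan}
… ∩ ⟦Kim visited⟧ = {Ann, Dan, Rae, Sam, Vic, Yan} ∩ {Ann, Dan, Rae, Uma, Xiu} = {Ann, Dan, Rae}
… ∩ ⟦under Dan⟧ = {Ann, Dan, Rae} ∩ {Ann, Dan, Finn, Uma, Vic, Xiu, Yan} = {Ann, Dan}
… ∩ ⟦striped⟧ = {Ann, Dan} ∩ {Ann, Uma, Vic, Yan} = {Ann}
… ∩ ⟦brave⟧ = {Ann} ∩ {Ann, Uma, Vic, Xiu} = {Ann}
So ⟦striped brave teacher Kim visited under Dan⟧ = {Ann}.

{Ann}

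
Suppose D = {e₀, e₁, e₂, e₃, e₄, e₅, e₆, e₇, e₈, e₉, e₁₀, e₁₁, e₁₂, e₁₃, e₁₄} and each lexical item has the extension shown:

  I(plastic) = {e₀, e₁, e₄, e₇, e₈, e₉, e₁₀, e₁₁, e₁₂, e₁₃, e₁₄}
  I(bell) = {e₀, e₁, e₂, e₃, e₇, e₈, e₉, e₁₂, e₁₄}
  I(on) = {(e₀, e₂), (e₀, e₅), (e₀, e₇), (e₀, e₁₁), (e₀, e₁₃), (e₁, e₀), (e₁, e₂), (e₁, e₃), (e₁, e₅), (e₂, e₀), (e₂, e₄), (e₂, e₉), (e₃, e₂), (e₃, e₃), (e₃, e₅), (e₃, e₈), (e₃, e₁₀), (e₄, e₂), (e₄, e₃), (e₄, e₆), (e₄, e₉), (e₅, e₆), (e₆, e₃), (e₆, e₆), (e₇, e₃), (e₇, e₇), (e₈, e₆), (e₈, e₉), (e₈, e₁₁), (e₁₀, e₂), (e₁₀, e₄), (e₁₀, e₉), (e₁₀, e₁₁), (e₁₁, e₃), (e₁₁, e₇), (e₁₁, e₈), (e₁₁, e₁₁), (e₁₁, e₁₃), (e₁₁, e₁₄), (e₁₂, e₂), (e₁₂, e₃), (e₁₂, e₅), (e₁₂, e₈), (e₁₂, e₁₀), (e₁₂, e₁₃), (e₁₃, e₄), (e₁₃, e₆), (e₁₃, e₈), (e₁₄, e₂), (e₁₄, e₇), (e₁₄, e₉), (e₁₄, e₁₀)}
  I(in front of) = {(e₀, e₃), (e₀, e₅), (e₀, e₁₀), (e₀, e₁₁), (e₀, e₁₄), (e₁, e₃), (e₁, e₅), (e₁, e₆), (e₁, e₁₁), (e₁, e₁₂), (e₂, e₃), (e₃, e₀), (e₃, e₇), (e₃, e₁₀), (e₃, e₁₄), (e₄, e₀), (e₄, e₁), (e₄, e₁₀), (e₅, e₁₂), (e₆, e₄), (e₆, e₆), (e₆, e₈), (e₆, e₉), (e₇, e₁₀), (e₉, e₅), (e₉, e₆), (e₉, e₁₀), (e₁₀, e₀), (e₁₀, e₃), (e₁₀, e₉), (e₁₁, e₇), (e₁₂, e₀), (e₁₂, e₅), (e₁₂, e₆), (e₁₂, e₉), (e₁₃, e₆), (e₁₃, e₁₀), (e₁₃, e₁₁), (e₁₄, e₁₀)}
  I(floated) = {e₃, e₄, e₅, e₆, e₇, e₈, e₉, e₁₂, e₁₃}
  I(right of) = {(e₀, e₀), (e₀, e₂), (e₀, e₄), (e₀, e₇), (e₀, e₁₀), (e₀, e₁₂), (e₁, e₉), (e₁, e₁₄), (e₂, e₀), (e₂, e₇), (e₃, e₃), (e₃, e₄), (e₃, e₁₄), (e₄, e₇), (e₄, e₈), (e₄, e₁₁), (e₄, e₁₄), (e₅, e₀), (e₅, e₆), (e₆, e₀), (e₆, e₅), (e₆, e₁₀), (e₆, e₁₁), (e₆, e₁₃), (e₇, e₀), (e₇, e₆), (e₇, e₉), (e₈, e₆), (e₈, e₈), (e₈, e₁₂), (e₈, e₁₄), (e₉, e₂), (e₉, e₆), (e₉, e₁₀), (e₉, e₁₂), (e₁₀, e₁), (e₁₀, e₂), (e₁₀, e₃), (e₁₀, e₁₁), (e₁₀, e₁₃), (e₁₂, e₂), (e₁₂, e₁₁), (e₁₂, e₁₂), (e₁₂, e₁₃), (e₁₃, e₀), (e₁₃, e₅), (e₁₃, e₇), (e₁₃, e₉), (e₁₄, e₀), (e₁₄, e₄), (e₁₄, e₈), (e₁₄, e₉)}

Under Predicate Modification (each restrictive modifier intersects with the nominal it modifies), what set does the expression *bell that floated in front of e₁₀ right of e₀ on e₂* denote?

∅

⟦that floated⟧ = ⟦floated⟧ = {e₃, e₄, e₅, e₆, e₇, e₈, e₉, e₁₂, e₁₃}
⟦in front of e₁₀⟧ = {x : ⟨x, e₁₀⟩ ∈ ⟦in front of⟧} = {e₀, e₃, e₄, e₇, e₉, e₁₃, e₁₄}
⟦right of e₀⟧ = {x : ⟨x, e₀⟩ ∈ ⟦right of⟧} = {e₀, e₂, e₅, e₆, e₇, e₁₃, e₁₄}
⟦on e₂⟧ = {x : ⟨x, e₂⟩ ∈ ⟦on⟧} = {e₀, e₁, e₃, e₄, e₁₀, e₁₂, e₁₄}
⟦bell⟧ = {e₀, e₁, e₂, e₃, e₇, e₈, e₉, e₁₂, e₁₄}
… ∩ ⟦that floated⟧ = {e₀, e₁, e₂, e₃, e₇, e₈, e₉, e₁₂, e₁₄} ∩ {e₃, e₄, e₅, e₆, e₇, e₈, e₉, e₁₂, e₁₃} = {e₃, e₇, e₈, e₉, e₁₂}
… ∩ ⟦in front of e₁₀⟧ = {e₃, e₇, e₈, e₉, e₁₂} ∩ {e₀, e₃, e₄, e₇, e₉, e₁₃, e₁₄} = {e₃, e₇, e₉}
… ∩ ⟦right of e₀⟧ = {e₃, e₇, e₉} ∩ {e₀, e₂, e₅, e₆, e₇, e₁₃, e₁₄} = {e₇}
… ∩ ⟦on e₂⟧ = {e₇} ∩ {e₀, e₁, e₃, e₄, e₁₀, e₁₂, e₁₄} = ∅
So ⟦bell that floated in front of e₁₀ right of e₀ on e₂⟧ = ∅.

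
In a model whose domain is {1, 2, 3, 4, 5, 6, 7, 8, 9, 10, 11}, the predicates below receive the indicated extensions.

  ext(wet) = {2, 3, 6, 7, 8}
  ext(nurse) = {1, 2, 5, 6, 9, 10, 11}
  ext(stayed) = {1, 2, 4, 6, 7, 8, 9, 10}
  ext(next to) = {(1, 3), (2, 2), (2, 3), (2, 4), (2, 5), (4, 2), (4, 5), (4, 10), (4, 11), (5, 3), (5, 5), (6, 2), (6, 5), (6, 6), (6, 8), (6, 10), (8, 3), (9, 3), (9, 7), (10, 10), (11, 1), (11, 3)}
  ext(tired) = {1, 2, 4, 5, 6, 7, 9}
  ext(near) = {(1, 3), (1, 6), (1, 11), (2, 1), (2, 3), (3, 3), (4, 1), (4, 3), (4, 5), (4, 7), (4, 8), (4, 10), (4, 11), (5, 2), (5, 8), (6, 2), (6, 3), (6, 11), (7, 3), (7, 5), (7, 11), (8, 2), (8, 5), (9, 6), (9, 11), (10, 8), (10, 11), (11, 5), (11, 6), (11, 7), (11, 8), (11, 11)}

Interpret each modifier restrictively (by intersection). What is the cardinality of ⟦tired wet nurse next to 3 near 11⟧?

⟦next to 3⟧ = {x : ⟨x, 3⟩ ∈ ⟦next to⟧} = {1, 2, 5, 8, 9, 11}
⟦near 11⟧ = {x : ⟨x, 11⟩ ∈ ⟦near⟧} = {1, 4, 6, 7, 9, 10, 11}
⟦nurse⟧ = {1, 2, 5, 6, 9, 10, 11}
… ∩ ⟦next to 3⟧ = {1, 2, 5, 6, 9, 10, 11} ∩ {1, 2, 5, 8, 9, 11} = {1, 2, 5, 9, 11}
… ∩ ⟦near 11⟧ = {1, 2, 5, 9, 11} ∩ {1, 4, 6, 7, 9, 10, 11} = {1, 9, 11}
… ∩ ⟦tired⟧ = {1, 9, 11} ∩ {1, 2, 4, 5, 6, 7, 9} = {1, 9}
… ∩ ⟦wet⟧ = {1, 9} ∩ {2, 3, 6, 7, 8} = ∅
⟦tired wet nurse next to 3 near 11⟧ = ∅, so the cardinality is 0.

0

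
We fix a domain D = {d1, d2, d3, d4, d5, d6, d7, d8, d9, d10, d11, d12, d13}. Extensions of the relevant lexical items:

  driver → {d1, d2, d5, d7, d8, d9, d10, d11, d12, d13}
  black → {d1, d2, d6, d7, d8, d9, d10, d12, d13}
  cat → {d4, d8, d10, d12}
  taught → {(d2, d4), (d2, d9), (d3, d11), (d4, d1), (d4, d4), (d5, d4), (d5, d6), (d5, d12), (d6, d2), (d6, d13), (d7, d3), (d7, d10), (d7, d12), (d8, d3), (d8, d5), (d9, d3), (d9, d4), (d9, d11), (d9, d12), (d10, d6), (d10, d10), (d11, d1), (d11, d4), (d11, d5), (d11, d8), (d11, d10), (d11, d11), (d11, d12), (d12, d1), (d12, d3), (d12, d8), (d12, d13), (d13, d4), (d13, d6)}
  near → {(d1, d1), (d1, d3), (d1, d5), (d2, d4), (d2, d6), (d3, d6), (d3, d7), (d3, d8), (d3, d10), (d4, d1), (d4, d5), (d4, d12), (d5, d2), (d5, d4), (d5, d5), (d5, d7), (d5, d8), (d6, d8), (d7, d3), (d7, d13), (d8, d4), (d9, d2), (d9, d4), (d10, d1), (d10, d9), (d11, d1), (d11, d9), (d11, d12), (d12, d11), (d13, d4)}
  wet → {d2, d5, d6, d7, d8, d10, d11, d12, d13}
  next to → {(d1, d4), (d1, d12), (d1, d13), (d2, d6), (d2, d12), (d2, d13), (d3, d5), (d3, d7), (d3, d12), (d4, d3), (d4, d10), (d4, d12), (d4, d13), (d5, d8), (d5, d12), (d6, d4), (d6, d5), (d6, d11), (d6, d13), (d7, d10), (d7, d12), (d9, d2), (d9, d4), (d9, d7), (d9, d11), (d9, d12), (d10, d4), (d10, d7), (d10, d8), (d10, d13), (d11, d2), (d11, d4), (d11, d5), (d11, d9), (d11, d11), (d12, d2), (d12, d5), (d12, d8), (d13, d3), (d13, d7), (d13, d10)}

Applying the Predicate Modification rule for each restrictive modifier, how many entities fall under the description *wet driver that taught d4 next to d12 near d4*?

2

⟦that taught d4⟧ = {x : ⟨x, d4⟩ ∈ ⟦taught⟧} = {d2, d4, d5, d9, d11, d13}
⟦next to d12⟧ = {x : ⟨x, d12⟩ ∈ ⟦next to⟧} = {d1, d2, d3, d4, d5, d7, d9}
⟦near d4⟧ = {x : ⟨x, d4⟩ ∈ ⟦near⟧} = {d2, d5, d8, d9, d13}
⟦driver⟧ = {d1, d2, d5, d7, d8, d9, d10, d11, d12, d13}
… ∩ ⟦that taught d4⟧ = {d1, d2, d5, d7, d8, d9, d10, d11, d12, d13} ∩ {d2, d4, d5, d9, d11, d13} = {d2, d5, d9, d11, d13}
… ∩ ⟦next to d12⟧ = {d2, d5, d9, d11, d13} ∩ {d1, d2, d3, d4, d5, d7, d9} = {d2, d5, d9}
… ∩ ⟦near d4⟧ = {d2, d5, d9} ∩ {d2, d5, d8, d9, d13} = {d2, d5, d9}
… ∩ ⟦wet⟧ = {d2, d5, d9} ∩ {d2, d5, d6, d7, d8, d10, d11, d12, d13} = {d2, d5}
⟦wet driver that taught d4 next to d12 near d4⟧ = {d2, d5}, so the cardinality is 2.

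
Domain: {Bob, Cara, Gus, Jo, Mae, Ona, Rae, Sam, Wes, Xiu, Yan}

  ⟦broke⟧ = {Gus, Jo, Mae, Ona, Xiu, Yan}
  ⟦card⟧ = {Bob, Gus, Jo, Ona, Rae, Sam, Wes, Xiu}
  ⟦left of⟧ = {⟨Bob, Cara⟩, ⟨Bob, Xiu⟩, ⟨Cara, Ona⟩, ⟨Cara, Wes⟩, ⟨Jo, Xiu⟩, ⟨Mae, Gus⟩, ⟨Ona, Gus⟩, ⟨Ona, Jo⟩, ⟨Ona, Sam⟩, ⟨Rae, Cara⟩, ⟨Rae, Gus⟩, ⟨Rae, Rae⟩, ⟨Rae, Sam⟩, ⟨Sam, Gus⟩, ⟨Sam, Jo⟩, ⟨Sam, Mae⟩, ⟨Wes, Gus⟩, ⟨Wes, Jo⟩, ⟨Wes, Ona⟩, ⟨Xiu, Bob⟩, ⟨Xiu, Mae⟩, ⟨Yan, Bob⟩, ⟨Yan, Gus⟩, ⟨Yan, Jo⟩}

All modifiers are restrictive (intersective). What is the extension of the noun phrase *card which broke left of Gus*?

⟦which broke⟧ = ⟦broke⟧ = {Gus, Jo, Mae, Ona, Xiu, Yan}
⟦left of Gus⟧ = {x : ⟨x, Gus⟩ ∈ ⟦left of⟧} = {Mae, Ona, Rae, Sam, Wes, Yan}
⟦card⟧ = {Bob, Gus, Jo, Ona, Rae, Sam, Wes, Xiu}
… ∩ ⟦which broke⟧ = {Bob, Gus, Jo, Ona, Rae, Sam, Wes, Xiu} ∩ {Gus, Jo, Mae, Ona, Xiu, Yan} = {Gus, Jo, Ona, Xiu}
… ∩ ⟦left of Gus⟧ = {Gus, Jo, Ona, Xiu} ∩ {Mae, Ona, Rae, Sam, Wes, Yan} = {Ona}
So ⟦card which broke left of Gus⟧ = {Ona}.

{Ona}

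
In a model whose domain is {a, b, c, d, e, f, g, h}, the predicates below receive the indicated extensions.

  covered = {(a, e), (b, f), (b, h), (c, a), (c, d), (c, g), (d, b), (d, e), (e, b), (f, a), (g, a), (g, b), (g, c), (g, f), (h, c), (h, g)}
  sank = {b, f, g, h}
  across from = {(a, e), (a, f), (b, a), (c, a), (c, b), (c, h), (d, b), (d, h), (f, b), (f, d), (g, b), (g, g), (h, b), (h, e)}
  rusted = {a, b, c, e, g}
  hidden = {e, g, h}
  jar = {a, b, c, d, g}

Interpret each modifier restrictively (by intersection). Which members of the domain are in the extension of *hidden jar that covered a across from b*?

{g}

⟦that covered a⟧ = {x : ⟨x, a⟩ ∈ ⟦covered⟧} = {c, f, g}
⟦across from b⟧ = {x : ⟨x, b⟩ ∈ ⟦across from⟧} = {c, d, f, g, h}
⟦jar⟧ = {a, b, c, d, g}
… ∩ ⟦that covered a⟧ = {a, b, c, d, g} ∩ {c, f, g} = {c, g}
… ∩ ⟦across from b⟧ = {c, g} ∩ {c, d, f, g, h} = {c, g}
… ∩ ⟦hidden⟧ = {c, g} ∩ {e, g, h} = {g}
So ⟦hidden jar that covered a across from b⟧ = {g}.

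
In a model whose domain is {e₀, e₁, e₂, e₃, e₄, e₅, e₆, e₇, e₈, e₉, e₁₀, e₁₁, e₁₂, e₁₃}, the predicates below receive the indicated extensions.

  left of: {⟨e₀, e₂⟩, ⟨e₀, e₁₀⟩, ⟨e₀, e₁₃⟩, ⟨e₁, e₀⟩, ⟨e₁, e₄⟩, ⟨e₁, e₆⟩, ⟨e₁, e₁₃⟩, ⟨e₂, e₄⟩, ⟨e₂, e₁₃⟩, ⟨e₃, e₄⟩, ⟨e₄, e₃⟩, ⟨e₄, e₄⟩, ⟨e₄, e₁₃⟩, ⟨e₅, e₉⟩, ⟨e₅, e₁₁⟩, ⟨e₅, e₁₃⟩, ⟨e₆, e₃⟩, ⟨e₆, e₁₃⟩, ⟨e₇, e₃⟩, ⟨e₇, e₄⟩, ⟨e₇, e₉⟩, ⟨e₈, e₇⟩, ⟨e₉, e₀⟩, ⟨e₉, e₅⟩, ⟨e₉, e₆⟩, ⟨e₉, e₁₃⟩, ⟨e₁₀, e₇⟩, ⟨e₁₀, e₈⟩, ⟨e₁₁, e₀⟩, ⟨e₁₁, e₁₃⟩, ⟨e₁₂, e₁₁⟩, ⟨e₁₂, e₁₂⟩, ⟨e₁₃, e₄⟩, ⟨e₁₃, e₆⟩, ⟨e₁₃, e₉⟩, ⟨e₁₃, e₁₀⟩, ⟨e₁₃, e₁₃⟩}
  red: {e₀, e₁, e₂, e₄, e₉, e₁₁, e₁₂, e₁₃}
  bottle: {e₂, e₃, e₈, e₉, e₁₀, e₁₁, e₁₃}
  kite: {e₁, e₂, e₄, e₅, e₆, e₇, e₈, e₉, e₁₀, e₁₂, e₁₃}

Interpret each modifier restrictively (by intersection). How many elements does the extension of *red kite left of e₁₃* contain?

⟦left of e₁₃⟧ = {x : ⟨x, e₁₃⟩ ∈ ⟦left of⟧} = {e₀, e₁, e₂, e₄, e₅, e₆, e₉, e₁₁, e₁₃}
⟦kite⟧ = {e₁, e₂, e₄, e₅, e₆, e₇, e₈, e₉, e₁₀, e₁₂, e₁₃}
… ∩ ⟦left of e₁₃⟧ = {e₁, e₂, e₄, e₅, e₆, e₇, e₈, e₉, e₁₀, e₁₂, e₁₃} ∩ {e₀, e₁, e₂, e₄, e₅, e₆, e₉, e₁₁, e₁₃} = {e₁, e₂, e₄, e₅, e₆, e₉, e₁₃}
… ∩ ⟦red⟧ = {e₁, e₂, e₄, e₅, e₆, e₉, e₁₃} ∩ {e₀, e₁, e₂, e₄, e₉, e₁₁, e₁₂, e₁₃} = {e₁, e₂, e₄, e₉, e₁₃}
⟦red kite left of e₁₃⟧ = {e₁, e₂, e₄, e₉, e₁₃}, so the cardinality is 5.

5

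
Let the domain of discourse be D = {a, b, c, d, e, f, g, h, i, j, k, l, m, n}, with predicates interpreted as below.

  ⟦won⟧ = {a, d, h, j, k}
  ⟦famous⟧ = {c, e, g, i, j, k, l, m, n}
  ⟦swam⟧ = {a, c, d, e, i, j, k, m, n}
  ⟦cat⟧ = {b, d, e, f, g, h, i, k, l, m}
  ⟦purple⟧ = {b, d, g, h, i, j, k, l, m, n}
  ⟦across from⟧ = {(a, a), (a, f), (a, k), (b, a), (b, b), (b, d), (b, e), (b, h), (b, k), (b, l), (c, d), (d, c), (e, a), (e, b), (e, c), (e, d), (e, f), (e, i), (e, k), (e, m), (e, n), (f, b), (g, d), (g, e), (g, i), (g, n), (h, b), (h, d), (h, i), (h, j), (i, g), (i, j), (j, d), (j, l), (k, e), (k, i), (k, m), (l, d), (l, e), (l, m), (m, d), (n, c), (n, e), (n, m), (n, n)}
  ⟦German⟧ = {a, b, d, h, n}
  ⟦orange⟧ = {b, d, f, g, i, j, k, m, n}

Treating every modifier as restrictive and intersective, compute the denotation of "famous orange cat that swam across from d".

⟦that swam⟧ = ⟦swam⟧ = {a, c, d, e, i, j, k, m, n}
⟦across from d⟧ = {x : ⟨x, d⟩ ∈ ⟦across from⟧} = {b, c, e, g, h, j, l, m}
⟦cat⟧ = {b, d, e, f, g, h, i, k, l, m}
… ∩ ⟦that swam⟧ = {b, d, e, f, g, h, i, k, l, m} ∩ {a, c, d, e, i, j, k, m, n} = {d, e, i, k, m}
… ∩ ⟦across from d⟧ = {d, e, i, k, m} ∩ {b, c, e, g, h, j, l, m} = {e, m}
… ∩ ⟦famous⟧ = {e, m} ∩ {c, e, g, i, j, k, l, m, n} = {e, m}
… ∩ ⟦orange⟧ = {e, m} ∩ {b, d, f, g, i, j, k, m, n} = {m}
So ⟦famous orange cat that swam across from d⟧ = {m}.

{m}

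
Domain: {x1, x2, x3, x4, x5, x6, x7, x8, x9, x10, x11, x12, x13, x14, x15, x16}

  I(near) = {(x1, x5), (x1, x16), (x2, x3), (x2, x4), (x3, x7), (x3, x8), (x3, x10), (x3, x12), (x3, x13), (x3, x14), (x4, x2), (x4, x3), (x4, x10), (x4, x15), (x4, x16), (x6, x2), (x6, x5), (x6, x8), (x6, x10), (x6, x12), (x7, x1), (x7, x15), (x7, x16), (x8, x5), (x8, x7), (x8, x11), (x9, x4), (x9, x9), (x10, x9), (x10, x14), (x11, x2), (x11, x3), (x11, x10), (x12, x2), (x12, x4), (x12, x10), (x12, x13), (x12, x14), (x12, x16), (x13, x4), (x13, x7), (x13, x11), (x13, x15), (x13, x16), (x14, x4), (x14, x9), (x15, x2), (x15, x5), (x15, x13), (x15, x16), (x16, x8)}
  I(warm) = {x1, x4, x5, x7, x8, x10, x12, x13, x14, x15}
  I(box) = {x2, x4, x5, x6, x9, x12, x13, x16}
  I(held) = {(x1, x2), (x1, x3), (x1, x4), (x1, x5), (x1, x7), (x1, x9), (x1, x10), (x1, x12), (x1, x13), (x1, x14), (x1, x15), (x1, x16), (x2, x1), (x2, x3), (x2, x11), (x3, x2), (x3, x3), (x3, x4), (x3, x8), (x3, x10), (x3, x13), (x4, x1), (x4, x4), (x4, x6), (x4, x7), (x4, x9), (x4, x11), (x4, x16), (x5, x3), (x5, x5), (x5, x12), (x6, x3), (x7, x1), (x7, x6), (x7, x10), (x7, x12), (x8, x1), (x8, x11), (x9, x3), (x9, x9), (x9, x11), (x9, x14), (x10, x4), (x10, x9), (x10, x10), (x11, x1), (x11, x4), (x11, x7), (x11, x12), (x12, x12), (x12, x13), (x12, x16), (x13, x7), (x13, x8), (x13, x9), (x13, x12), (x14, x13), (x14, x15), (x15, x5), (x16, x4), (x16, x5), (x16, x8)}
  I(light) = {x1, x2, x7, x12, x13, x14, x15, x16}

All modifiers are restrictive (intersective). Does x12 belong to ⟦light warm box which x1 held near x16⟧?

yes

⟦which x1 held⟧ = {x : ⟨x1, x⟩ ∈ ⟦held⟧} = {x2, x3, x4, x5, x7, x9, x10, x12, x13, x14, x15, x16}
⟦near x16⟧ = {x : ⟨x, x16⟩ ∈ ⟦near⟧} = {x1, x4, x7, x12, x13, x15}
⟦box⟧ = {x2, x4, x5, x6, x9, x12, x13, x16}
… ∩ ⟦which x1 held⟧ = {x2, x4, x5, x6, x9, x12, x13, x16} ∩ {x2, x3, x4, x5, x7, x9, x10, x12, x13, x14, x15, x16} = {x2, x4, x5, x9, x12, x13, x16}
… ∩ ⟦near x16⟧ = {x2, x4, x5, x9, x12, x13, x16} ∩ {x1, x4, x7, x12, x13, x15} = {x4, x12, x13}
… ∩ ⟦light⟧ = {x4, x12, x13} ∩ {x1, x2, x7, x12, x13, x14, x15, x16} = {x12, x13}
… ∩ ⟦warm⟧ = {x12, x13} ∩ {x1, x4, x5, x7, x8, x10, x12, x13, x14, x15} = {x12, x13}
⟦light warm box which x1 held near x16⟧ = {x12, x13}; x12 ∈ this set.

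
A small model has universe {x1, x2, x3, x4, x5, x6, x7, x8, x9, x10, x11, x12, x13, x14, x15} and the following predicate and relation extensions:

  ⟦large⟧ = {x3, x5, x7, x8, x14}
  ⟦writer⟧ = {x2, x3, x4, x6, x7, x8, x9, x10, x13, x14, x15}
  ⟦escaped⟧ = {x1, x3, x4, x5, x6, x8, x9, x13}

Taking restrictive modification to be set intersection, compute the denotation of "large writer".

{x3, x7, x8, x14}

⟦writer⟧ = {x2, x3, x4, x6, x7, x8, x9, x10, x13, x14, x15}
… ∩ ⟦large⟧ = {x2, x3, x4, x6, x7, x8, x9, x10, x13, x14, x15} ∩ {x3, x5, x7, x8, x14} = {x3, x7, x8, x14}
So ⟦large writer⟧ = {x3, x7, x8, x14}.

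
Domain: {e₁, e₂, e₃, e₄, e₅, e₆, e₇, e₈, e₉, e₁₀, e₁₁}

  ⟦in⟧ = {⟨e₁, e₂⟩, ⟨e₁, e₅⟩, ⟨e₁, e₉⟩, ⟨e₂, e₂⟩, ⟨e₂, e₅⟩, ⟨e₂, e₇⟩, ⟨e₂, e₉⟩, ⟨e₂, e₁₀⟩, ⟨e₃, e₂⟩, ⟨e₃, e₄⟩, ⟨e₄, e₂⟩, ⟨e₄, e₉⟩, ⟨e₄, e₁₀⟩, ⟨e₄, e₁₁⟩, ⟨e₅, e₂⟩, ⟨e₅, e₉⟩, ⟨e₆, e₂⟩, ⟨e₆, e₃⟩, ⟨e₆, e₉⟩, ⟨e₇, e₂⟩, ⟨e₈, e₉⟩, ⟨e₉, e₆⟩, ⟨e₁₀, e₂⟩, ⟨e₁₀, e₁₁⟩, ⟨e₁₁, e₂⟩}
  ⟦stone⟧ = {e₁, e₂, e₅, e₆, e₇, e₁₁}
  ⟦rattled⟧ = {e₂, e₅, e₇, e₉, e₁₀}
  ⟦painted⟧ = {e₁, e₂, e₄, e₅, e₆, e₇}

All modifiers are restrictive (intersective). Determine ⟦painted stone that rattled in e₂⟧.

⟦that rattled⟧ = ⟦rattled⟧ = {e₂, e₅, e₇, e₉, e₁₀}
⟦in e₂⟧ = {x : ⟨x, e₂⟩ ∈ ⟦in⟧} = {e₁, e₂, e₃, e₄, e₅, e₆, e₇, e₁₀, e₁₁}
⟦stone⟧ = {e₁, e₂, e₅, e₆, e₇, e₁₁}
… ∩ ⟦that rattled⟧ = {e₁, e₂, e₅, e₆, e₇, e₁₁} ∩ {e₂, e₅, e₇, e₉, e₁₀} = {e₂, e₅, e₇}
… ∩ ⟦in e₂⟧ = {e₂, e₅, e₇} ∩ {e₁, e₂, e₃, e₄, e₅, e₆, e₇, e₁₀, e₁₁} = {e₂, e₅, e₇}
… ∩ ⟦painted⟧ = {e₂, e₅, e₇} ∩ {e₁, e₂, e₄, e₅, e₆, e₇} = {e₂, e₅, e₇}
So ⟦painted stone that rattled in e₂⟧ = {e₂, e₅, e₇}.

{e₂, e₅, e₇}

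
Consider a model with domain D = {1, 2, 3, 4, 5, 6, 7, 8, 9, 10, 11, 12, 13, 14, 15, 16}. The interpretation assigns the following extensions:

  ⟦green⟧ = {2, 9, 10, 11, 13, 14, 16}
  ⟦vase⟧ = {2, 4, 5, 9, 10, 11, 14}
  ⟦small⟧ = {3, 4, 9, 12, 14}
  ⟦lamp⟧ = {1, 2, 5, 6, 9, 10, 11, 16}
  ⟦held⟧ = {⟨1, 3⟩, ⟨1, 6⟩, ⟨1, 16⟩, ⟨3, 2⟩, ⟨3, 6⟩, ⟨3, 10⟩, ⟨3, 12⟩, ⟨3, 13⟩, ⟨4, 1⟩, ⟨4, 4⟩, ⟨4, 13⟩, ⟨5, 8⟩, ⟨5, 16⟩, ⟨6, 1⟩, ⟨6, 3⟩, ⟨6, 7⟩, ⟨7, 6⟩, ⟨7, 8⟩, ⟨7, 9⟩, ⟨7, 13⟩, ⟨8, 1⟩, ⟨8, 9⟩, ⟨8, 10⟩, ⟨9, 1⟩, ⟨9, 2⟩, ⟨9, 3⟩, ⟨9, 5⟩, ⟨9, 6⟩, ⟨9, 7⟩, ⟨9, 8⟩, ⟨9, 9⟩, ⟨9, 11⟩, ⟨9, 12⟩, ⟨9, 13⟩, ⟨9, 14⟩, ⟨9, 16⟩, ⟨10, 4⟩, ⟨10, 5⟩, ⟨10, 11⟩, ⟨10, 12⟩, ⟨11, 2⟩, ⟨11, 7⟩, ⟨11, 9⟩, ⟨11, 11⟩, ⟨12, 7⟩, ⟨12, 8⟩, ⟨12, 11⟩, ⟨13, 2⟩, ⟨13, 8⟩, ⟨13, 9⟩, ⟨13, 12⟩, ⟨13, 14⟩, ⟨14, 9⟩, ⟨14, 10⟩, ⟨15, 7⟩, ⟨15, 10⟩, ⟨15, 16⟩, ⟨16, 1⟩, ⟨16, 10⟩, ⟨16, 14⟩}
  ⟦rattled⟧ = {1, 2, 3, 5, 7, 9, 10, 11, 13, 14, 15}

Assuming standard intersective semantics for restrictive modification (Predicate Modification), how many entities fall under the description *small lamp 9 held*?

1

⟦9 held⟧ = {x : ⟨9, x⟩ ∈ ⟦held⟧} = {1, 2, 3, 5, 6, 7, 8, 9, 11, 12, 13, 14, 16}
⟦lamp⟧ = {1, 2, 5, 6, 9, 10, 11, 16}
… ∩ ⟦9 held⟧ = {1, 2, 5, 6, 9, 10, 11, 16} ∩ {1, 2, 3, 5, 6, 7, 8, 9, 11, 12, 13, 14, 16} = {1, 2, 5, 6, 9, 11, 16}
… ∩ ⟦small⟧ = {1, 2, 5, 6, 9, 11, 16} ∩ {3, 4, 9, 12, 14} = {9}
⟦small lamp 9 held⟧ = {9}, so the cardinality is 1.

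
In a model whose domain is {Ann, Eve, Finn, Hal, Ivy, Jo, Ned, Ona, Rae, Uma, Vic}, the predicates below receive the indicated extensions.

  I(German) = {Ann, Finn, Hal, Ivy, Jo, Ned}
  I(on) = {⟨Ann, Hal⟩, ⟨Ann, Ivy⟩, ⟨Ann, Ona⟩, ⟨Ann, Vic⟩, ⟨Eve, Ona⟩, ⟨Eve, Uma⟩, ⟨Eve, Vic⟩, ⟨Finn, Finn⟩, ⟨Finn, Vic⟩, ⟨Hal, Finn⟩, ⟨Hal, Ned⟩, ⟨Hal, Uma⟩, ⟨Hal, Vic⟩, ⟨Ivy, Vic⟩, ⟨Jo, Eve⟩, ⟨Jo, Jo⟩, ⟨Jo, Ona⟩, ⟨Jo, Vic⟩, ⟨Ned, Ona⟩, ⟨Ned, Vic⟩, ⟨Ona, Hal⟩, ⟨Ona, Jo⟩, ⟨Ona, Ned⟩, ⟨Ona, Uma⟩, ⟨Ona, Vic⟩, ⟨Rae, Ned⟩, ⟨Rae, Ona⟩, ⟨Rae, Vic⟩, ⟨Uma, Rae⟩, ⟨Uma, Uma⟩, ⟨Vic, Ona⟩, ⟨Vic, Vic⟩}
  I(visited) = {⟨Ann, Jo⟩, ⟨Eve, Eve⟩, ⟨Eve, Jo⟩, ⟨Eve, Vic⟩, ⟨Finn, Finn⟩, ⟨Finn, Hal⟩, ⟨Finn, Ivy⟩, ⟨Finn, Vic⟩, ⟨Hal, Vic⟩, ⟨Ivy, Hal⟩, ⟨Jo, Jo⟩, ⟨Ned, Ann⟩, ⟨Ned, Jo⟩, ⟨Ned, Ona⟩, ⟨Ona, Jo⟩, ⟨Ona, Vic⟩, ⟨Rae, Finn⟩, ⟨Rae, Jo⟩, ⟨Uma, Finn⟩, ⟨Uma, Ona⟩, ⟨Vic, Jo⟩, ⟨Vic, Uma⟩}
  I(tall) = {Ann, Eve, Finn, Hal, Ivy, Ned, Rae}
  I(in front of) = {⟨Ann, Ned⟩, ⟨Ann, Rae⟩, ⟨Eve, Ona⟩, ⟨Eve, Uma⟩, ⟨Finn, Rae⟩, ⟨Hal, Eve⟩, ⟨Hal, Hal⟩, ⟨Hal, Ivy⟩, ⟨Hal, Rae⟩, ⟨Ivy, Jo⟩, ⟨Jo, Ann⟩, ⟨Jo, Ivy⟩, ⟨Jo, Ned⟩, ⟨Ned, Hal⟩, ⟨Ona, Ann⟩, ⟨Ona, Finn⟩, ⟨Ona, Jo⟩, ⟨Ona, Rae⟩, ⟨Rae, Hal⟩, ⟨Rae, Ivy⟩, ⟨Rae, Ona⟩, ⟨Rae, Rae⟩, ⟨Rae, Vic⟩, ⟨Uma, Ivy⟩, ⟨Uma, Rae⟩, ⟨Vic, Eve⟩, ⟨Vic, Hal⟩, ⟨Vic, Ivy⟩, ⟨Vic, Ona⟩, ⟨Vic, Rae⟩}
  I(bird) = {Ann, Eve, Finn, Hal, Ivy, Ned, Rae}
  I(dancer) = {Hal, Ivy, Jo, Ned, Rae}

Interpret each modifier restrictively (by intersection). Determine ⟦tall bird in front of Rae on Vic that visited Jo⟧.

{Ann, Rae}

⟦in front of Rae⟧ = {x : ⟨x, Rae⟩ ∈ ⟦in front of⟧} = {Ann, Finn, Hal, Ona, Rae, Uma, Vic}
⟦on Vic⟧ = {x : ⟨x, Vic⟩ ∈ ⟦on⟧} = {Ann, Eve, Finn, Hal, Ivy, Jo, Ned, Ona, Rae, Vic}
⟦that visited Jo⟧ = {x : ⟨x, Jo⟩ ∈ ⟦visited⟧} = {Ann, Eve, Jo, Ned, Ona, Rae, Vic}
⟦bird⟧ = {Ann, Eve, Finn, Hal, Ivy, Ned, Rae}
… ∩ ⟦in front of Rae⟧ = {Ann, Eve, Finn, Hal, Ivy, Ned, Rae} ∩ {Ann, Finn, Hal, Ona, Rae, Uma, Vic} = {Ann, Finn, Hal, Rae}
… ∩ ⟦on Vic⟧ = {Ann, Finn, Hal, Rae} ∩ {Ann, Eve, Finn, Hal, Ivy, Jo, Ned, Ona, Rae, Vic} = {Ann, Finn, Hal, Rae}
… ∩ ⟦that visited Jo⟧ = {Ann, Finn, Hal, Rae} ∩ {Ann, Eve, Jo, Ned, Ona, Rae, Vic} = {Ann, Rae}
… ∩ ⟦tall⟧ = {Ann, Rae} ∩ {Ann, Eve, Finn, Hal, Ivy, Ned, Rae} = {Ann, Rae}
So ⟦tall bird in front of Rae on Vic that visited Jo⟧ = {Ann, Rae}.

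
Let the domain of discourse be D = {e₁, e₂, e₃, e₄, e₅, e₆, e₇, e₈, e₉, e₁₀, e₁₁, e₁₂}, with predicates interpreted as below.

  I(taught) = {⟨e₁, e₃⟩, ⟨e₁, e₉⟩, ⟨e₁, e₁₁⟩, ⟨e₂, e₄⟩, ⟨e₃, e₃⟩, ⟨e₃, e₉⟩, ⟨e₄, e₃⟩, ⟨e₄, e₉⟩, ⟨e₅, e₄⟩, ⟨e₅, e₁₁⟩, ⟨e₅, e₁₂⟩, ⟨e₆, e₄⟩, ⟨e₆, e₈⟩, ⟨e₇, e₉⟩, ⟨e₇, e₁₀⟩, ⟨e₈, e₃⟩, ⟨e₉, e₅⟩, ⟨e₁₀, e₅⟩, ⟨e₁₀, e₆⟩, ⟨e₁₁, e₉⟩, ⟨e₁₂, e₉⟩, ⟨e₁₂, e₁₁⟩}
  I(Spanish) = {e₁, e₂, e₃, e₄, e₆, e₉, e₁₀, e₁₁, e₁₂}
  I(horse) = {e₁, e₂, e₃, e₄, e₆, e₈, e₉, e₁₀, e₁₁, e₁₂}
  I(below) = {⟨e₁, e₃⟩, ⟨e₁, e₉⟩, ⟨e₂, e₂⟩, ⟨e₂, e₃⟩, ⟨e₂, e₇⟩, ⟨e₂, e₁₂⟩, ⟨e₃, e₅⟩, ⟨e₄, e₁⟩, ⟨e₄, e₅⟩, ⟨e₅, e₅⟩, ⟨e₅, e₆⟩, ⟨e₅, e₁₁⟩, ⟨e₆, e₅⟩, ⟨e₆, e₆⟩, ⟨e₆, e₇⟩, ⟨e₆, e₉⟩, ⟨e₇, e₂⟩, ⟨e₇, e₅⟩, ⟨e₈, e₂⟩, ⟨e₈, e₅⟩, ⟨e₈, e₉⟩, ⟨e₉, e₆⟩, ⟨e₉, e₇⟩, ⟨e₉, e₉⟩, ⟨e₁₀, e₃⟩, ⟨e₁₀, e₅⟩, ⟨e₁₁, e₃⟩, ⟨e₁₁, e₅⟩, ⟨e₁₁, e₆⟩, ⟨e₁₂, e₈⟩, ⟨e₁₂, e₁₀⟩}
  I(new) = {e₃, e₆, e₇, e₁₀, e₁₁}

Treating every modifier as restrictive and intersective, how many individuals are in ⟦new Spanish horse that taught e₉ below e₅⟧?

⟦that taught e₉⟧ = {x : ⟨x, e₉⟩ ∈ ⟦taught⟧} = {e₁, e₃, e₄, e₇, e₁₁, e₁₂}
⟦below e₅⟧ = {x : ⟨x, e₅⟩ ∈ ⟦below⟧} = {e₃, e₄, e₅, e₆, e₇, e₈, e₁₀, e₁₁}
⟦horse⟧ = {e₁, e₂, e₃, e₄, e₆, e₈, e₉, e₁₀, e₁₁, e₁₂}
… ∩ ⟦that taught e₉⟧ = {e₁, e₂, e₃, e₄, e₆, e₈, e₉, e₁₀, e₁₁, e₁₂} ∩ {e₁, e₃, e₄, e₇, e₁₁, e₁₂} = {e₁, e₃, e₄, e₁₁, e₁₂}
… ∩ ⟦below e₅⟧ = {e₁, e₃, e₄, e₁₁, e₁₂} ∩ {e₃, e₄, e₅, e₆, e₇, e₈, e₁₀, e₁₁} = {e₃, e₄, e₁₁}
… ∩ ⟦new⟧ = {e₃, e₄, e₁₁} ∩ {e₃, e₆, e₇, e₁₀, e₁₁} = {e₃, e₁₁}
… ∩ ⟦Spanish⟧ = {e₃, e₁₁} ∩ {e₁, e₂, e₃, e₄, e₆, e₉, e₁₀, e₁₁, e₁₂} = {e₃, e₁₁}
⟦new Spanish horse that taught e₉ below e₅⟧ = {e₃, e₁₁}, so the cardinality is 2.

2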